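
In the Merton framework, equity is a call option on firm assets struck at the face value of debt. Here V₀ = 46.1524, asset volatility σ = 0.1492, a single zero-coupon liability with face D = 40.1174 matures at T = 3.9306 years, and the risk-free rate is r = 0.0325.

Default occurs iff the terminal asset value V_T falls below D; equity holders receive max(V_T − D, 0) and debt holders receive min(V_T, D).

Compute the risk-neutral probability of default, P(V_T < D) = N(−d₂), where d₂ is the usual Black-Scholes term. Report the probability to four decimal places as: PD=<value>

d₁ = [ln(V₀/D) + (r + σ²/2)T] / (σ√T)
   = [ln(46.1524/40.1174) + (0.0325 + 0.5·0.1492²)·3.9306] / (0.1492·√3.9306)
   = [0.140139 + 0.171493] / 0.295800 = 1.053523
d₂ = d₁ − σ√T = 1.053523 − 0.295800 = 0.757723
risk-neutral PD = N(−d₂) = N(-0.757723) = 0.224308

PD=0.2243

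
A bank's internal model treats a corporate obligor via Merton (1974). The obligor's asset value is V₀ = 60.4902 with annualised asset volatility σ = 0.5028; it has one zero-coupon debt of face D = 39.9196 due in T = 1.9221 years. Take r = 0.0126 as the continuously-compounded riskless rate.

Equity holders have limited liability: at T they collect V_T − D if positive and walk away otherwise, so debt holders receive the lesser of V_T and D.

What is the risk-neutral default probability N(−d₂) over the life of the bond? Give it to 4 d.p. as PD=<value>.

PD=0.3888

d₁ = [ln(V₀/D) + (r + σ²/2)T] / (σ√T)
   = [ln(60.4902/39.9196) + (0.0126 + 0.5·0.5028²)·1.9221] / (0.5028·√1.9221)
   = [0.415614 + 0.267179] / 0.697081 = 0.979504
d₂ = d₁ − σ√T = 0.979504 − 0.697081 = 0.282423
risk-neutral PD = N(−d₂) = N(-0.282423) = 0.388810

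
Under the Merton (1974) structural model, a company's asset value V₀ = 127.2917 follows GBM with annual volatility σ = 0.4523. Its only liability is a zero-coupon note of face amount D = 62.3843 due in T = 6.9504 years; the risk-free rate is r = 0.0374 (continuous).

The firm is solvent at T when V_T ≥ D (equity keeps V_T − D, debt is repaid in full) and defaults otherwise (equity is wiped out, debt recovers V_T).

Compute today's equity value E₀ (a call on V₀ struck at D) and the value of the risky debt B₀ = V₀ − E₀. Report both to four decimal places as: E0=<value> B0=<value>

E0=89.0066 B0=38.2851

d₁ = [ln(V₀/D) + (r + σ²/2)T] / (σ√T)
   = [ln(127.2917/62.3843) + (0.0374 + 0.5·0.4523²)·6.9504] / (0.4523·√6.9504)
   = [0.713168 + 0.970885] / 1.192426 = 1.412291
d₂ = d₁ − σ√T = 1.412291 − 1.192426 = 0.219865
N(d₁) = 0.921068,  N(d₂) = 0.587012,  e^(−rT) = 0.771094
E₀ = V₀·N(d₁) − D·e^(−rT)·N(d₂)
   = 127.2917·0.921068 − 62.3843·0.771094·0.587012 = 89.006583
B₀ = V₀ − E₀ = 127.2917 − 89.006583 = 38.285117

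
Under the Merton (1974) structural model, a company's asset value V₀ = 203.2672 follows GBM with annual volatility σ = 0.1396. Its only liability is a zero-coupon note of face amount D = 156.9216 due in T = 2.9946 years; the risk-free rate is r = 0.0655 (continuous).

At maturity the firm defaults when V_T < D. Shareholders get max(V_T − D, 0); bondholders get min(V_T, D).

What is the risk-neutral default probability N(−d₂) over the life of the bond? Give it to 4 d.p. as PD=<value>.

d₁ = [ln(V₀/D) + (r + σ²/2)T] / (σ√T)
   = [ln(203.2672/156.9216) + (0.0655 + 0.5·0.1396²)·2.9946] / (0.1396·√2.9946)
   = [0.258775 + 0.225326] / 0.241577 = 2.003923
d₂ = d₁ − σ√T = 2.003923 − 0.241577 = 1.762347
risk-neutral PD = N(−d₂) = N(-1.762347) = 0.039005

PD=0.0390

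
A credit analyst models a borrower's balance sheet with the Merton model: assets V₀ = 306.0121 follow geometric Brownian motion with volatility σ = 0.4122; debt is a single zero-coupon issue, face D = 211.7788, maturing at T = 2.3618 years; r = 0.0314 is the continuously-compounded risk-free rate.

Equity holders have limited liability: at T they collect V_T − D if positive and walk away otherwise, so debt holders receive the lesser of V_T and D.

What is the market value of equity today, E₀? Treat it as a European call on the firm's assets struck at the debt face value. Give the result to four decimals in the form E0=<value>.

d₁ = [ln(V₀/D) + (r + σ²/2)T] / (σ√T)
   = [ln(306.0121/211.7788) + (0.0314 + 0.5·0.4122²)·2.3618] / (0.4122·√2.3618)
   = [0.368082 + 0.274806] / 0.633475 = 1.014859
d₂ = d₁ − σ√T = 1.014859 − 0.633475 = 0.381384
N(d₁) = 0.844914,  N(d₂) = 0.648541,  e^(−rT) = 0.928523
E₀ = V₀·N(d₁) − D·e^(−rT)·N(d₂)
   = 306.0121·0.844914 − 211.7788·0.928523·0.648541 = 131.023771

E0=131.0238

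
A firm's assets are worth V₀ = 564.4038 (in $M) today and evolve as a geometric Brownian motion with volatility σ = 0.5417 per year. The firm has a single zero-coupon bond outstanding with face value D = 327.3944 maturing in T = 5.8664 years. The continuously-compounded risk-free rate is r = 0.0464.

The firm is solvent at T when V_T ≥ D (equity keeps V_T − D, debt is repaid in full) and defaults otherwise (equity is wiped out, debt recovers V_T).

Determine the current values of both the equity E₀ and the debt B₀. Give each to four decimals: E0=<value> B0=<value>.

d₁ = [ln(V₀/D) + (r + σ²/2)T] / (σ√T)
   = [ln(564.4038/327.3944) + (0.0464 + 0.5·0.5417²)·5.8664] / (0.5417·√5.8664)
   = [0.544604 + 1.132916] / 1.312033 = 1.278566
d₂ = d₁ − σ√T = 1.278566 − 1.312033 = -0.033467
N(d₁) = 0.899475,  N(d₂) = 0.486651,  e^(−rT) = 0.761701
E₀ = V₀·N(d₁) − D·e^(−rT)·N(d₂)
   = 564.4038·0.899475 − 327.3944·0.761701·0.486651 = 386.307659
B₀ = V₀ − E₀ = 564.4038 − 386.307659 = 178.096141

E0=386.3077 B0=178.0961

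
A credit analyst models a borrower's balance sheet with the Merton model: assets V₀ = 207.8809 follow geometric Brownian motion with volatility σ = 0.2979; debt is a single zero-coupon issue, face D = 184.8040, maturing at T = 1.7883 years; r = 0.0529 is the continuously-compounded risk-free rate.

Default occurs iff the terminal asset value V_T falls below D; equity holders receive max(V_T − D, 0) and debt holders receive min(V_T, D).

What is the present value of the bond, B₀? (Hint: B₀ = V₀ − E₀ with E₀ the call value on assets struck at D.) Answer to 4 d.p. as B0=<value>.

d₁ = [ln(V₀/D) + (r + σ²/2)T] / (σ√T)
   = [ln(207.8809/184.8040) + (0.0529 + 0.5·0.2979²)·1.7883] / (0.2979·√1.7883)
   = [0.117670 + 0.173952] / 0.398374 = 0.732030
d₂ = d₁ − σ√T = 0.732030 − 0.398374 = 0.333656
N(d₁) = 0.767925,  N(d₂) = 0.630680,  e^(−rT) = 0.909736
E₀ = V₀·N(d₁) − D·e^(−rT)·N(d₂)
   = 207.8809·0.767925 − 184.8040·0.909736·0.630680 = 53.605130
B₀ = V₀ − E₀ = 207.8809 − 53.605130 = 154.275770

B0=154.2758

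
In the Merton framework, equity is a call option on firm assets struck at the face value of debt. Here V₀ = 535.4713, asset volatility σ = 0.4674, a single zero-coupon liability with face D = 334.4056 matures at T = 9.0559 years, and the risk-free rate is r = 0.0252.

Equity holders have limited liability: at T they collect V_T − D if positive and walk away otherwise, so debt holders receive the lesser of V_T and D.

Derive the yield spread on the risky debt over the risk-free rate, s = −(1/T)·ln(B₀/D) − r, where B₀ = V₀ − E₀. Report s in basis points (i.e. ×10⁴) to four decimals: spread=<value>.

d₁ = [ln(V₀/D) + (r + σ²/2)T] / (σ√T)
   = [ln(535.4713/334.4056) + (0.0252 + 0.5·0.4674²)·9.0559] / (0.4674·√9.0559)
   = [0.470793 + 1.217397] / 1.406548 = 1.200236
d₂ = d₁ − σ√T = 1.200236 − 1.406548 = -0.206312
N(d₁) = 0.884976,  N(d₂) = 0.418274,  e^(−rT) = 0.795958
E₀ = V₀·N(d₁) − D·e^(−rT)·N(d₂)
   = 535.4713·0.884976 − 334.4056·0.795958·0.418274 = 362.546235
B₀ = V₀ − E₀ = 535.4713 − 362.546235 = 172.925065
spread = −(1/T)·ln(B₀/D) − r = −(1/9.0559)·ln(172.925065/334.4056) − 0.0252 = 0.04762504
in basis points: 0.04762504 × 10⁴ = 476.2504 bp

spread=476.2504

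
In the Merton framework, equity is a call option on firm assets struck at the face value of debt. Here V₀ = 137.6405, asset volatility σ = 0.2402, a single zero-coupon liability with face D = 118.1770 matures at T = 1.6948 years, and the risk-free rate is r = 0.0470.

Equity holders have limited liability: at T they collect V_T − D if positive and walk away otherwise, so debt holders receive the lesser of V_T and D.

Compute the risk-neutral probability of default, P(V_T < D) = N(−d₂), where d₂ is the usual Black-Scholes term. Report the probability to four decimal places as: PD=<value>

d₁ = [ln(V₀/D) + (r + σ²/2)T] / (σ√T)
   = [ln(137.6405/118.1770) + (0.0470 + 0.5·0.2402²)·1.6948] / (0.2402·√1.6948)
   = [0.152462 + 0.128547] / 0.312703 = 0.898644
d₂ = d₁ − σ√T = 0.898644 − 0.312703 = 0.585941
risk-neutral PD = N(−d₂) = N(-0.585941) = 0.278957

PD=0.2790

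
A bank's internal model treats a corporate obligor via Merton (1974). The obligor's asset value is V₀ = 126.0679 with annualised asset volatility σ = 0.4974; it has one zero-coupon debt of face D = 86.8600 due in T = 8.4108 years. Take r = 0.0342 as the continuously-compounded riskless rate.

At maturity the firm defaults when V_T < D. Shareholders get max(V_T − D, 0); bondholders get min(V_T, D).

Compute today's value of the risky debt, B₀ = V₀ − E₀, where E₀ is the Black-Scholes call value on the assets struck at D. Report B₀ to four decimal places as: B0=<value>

B0=40.8301

d₁ = [ln(V₀/D) + (r + σ²/2)T] / (σ√T)
   = [ln(126.0679/86.8600) + (0.0342 + 0.5·0.4974²)·8.4108] / (0.4974·√8.4108)
   = [0.372523 + 1.328094] / 1.442529 = 1.178914
d₂ = d₁ − σ√T = 1.178914 − 1.442529 = -0.263615
N(d₁) = 0.880784,  N(d₂) = 0.396038,  e^(−rT) = 0.750025
E₀ = V₀·N(d₁) − D·e^(−rT)·N(d₂)
   = 126.0679·0.880784 − 86.8600·0.750025·0.396038 = 85.237794
B₀ = V₀ − E₀ = 126.0679 − 85.237794 = 40.830106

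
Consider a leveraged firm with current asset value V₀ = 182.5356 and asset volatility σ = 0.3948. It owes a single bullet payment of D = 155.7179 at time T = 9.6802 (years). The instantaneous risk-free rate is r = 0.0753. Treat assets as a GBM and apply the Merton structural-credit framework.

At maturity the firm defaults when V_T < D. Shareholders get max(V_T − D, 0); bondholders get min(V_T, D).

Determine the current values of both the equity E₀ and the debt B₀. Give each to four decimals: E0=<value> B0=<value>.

d₁ = [ln(V₀/D) + (r + σ²/2)T] / (σ√T)
   = [ln(182.5356/155.7179) + (0.0753 + 0.5·0.3948²)·9.6802] / (0.3948·√9.6802)
   = [0.158899 + 1.483331] / 1.228342 = 1.336949
d₂ = d₁ − σ√T = 1.336949 − 1.228342 = 0.108607
N(d₁) = 0.909380,  N(d₂) = 0.543243,  e^(−rT) = 0.482430
E₀ = V₀·N(d₁) − D·e^(−rT)·N(d₂)
   = 182.5356·0.909380 − 155.7179·0.482430·0.543243 = 125.184245
B₀ = V₀ − E₀ = 182.5356 − 125.184245 = 57.351355

E0=125.1842 B0=57.3514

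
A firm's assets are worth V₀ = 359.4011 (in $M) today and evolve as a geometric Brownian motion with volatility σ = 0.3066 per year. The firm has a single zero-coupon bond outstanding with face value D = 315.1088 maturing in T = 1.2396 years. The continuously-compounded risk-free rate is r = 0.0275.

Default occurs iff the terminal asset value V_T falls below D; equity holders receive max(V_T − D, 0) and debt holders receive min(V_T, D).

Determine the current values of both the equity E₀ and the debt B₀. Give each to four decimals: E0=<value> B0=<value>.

d₁ = [ln(V₀/D) + (r + σ²/2)T] / (σ√T)
   = [ln(359.4011/315.1088) + (0.0275 + 0.5·0.3066²)·1.2396] / (0.3066·√1.2396)
   = [0.131521 + 0.092352] / 0.341360 = 0.655828
d₂ = d₁ − σ√T = 0.655828 − 0.341360 = 0.314467
N(d₁) = 0.744032,  N(d₂) = 0.623417,  e^(−rT) = 0.966485
E₀ = V₀·N(d₁) − D·e^(−rT)·N(d₂)
   = 359.4011·0.744032 − 315.1088·0.966485·0.623417 = 77.545653
B₀ = V₀ − E₀ = 359.4011 − 77.545653 = 281.855447

E0=77.5457 B0=281.8554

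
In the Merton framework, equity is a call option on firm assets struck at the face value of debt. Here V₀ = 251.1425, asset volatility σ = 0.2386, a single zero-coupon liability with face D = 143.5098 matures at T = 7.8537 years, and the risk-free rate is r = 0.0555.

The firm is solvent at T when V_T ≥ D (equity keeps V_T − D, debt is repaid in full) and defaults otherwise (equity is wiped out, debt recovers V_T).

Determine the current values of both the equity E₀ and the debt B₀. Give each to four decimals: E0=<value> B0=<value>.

d₁ = [ln(V₀/D) + (r + σ²/2)T] / (σ√T)
   = [ln(251.1425/143.5098) + (0.0555 + 0.5·0.2386²)·7.8537] / (0.2386·√7.8537)
   = [0.559617 + 0.659436] / 0.668663 = 1.823119
d₂ = d₁ − σ√T = 1.823119 − 0.668663 = 1.154455
N(d₁) = 0.965857,  N(d₂) = 0.875843,  e^(−rT) = 0.646695
E₀ = V₀·N(d₁) − D·e^(−rT)·N(d₂)
   = 251.1425·0.965857 − 143.5098·0.646695·0.875843 = 161.283361
B₀ = V₀ − E₀ = 251.1425 − 161.283361 = 89.859139

E0=161.2834 B0=89.8591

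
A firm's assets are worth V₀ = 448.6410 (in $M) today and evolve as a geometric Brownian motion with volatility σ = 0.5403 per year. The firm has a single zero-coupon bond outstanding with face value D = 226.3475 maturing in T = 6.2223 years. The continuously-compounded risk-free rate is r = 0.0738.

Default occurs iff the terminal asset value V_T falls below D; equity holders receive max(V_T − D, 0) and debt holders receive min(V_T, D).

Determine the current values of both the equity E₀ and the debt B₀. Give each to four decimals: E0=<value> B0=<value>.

E0=338.5338 B0=110.1072

d₁ = [ln(V₀/D) + (r + σ²/2)T] / (σ√T)
   = [ln(448.6410/226.3475) + (0.0738 + 0.5·0.5403²)·6.2223] / (0.5403·√6.2223)
   = [0.684152 + 1.367425] / 1.347753 = 1.522220
d₂ = d₁ − σ√T = 1.522220 − 1.347753 = 0.174466
N(d₁) = 0.936023,  N(d₂) = 0.569251,  e^(−rT) = 0.631785
E₀ = V₀·N(d₁) − D·e^(−rT)·N(d₂)
   = 448.6410·0.936023 − 226.3475·0.631785·0.569251 = 338.533752
B₀ = V₀ − E₀ = 448.6410 − 338.533752 = 110.107248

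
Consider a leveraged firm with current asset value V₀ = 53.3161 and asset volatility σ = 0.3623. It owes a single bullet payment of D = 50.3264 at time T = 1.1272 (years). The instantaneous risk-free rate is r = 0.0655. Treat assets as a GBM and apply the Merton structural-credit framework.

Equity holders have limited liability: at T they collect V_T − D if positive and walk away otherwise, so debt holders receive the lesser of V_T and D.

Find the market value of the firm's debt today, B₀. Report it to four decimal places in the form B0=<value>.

d₁ = [ln(V₀/D) + (r + σ²/2)T] / (σ√T)
   = [ln(53.3161/50.3264) + (0.0655 + 0.5·0.3623²)·1.1272] / (0.3623·√1.1272)
   = [0.057709 + 0.147810] / 0.384653 = 0.534298
d₂ = d₁ − σ√T = 0.534298 − 0.384653 = 0.149645
N(d₁) = 0.703432,  N(d₂) = 0.559478,  e^(−rT) = 0.928828
E₀ = V₀·N(d₁) − D·e^(−rT)·N(d₂)
   = 53.3161·0.703432 − 50.3264·0.928828·0.559478 = 11.351718
B₀ = V₀ − E₀ = 53.3161 − 11.351718 = 41.964382

B0=41.9644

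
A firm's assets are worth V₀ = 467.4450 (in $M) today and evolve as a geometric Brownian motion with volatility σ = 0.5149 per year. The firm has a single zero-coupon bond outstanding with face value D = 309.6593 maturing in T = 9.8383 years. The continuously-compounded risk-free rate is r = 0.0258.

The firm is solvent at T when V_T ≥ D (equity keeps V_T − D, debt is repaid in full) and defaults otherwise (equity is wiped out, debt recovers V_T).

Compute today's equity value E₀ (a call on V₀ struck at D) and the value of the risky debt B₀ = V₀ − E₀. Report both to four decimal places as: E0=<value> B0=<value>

d₁ = [ln(V₀/D) + (r + σ²/2)T] / (σ√T)
   = [ln(467.4450/309.6593) + (0.0258 + 0.5·0.5149²)·9.8383] / (0.5149·√9.8383)
   = [0.411809 + 1.558003] / 1.615039 = 1.219669
d₂ = d₁ − σ√T = 1.219669 − 1.615039 = -0.395370
N(d₁) = 0.888705,  N(d₂) = 0.346285,  e^(−rT) = 0.775825
E₀ = V₀·N(d₁) − D·e^(−rT)·N(d₂)
   = 467.4450·0.888705 − 309.6593·0.775825·0.346285 = 332.228593
B₀ = V₀ − E₀ = 467.4450 − 332.228593 = 135.216407

E0=332.2286 B0=135.2164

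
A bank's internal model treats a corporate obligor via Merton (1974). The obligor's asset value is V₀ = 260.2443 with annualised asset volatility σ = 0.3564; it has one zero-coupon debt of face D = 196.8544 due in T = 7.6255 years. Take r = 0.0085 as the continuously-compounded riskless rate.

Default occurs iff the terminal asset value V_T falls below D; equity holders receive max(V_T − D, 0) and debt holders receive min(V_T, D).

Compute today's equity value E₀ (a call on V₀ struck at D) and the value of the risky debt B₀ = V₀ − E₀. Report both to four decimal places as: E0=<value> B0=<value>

d₁ = [ln(V₀/D) + (r + σ²/2)T] / (σ√T)
   = [ln(260.2443/196.8544) + (0.0085 + 0.5·0.3564²)·7.6255] / (0.3564·√7.6255)
   = [0.279156 + 0.549116] / 0.984174 = 0.841591
d₂ = d₁ − σ√T = 0.841591 − 0.984174 = -0.142582
N(d₁) = 0.799992,  N(d₂) = 0.443310,  e^(−rT) = 0.937239
E₀ = V₀·N(d₁) − D·e^(−rT)·N(d₂)
   = 260.2443·0.799992 − 196.8544·0.937239·0.443310 = 126.402732
B₀ = V₀ − E₀ = 260.2443 − 126.402732 = 133.841568

E0=126.4027 B0=133.8416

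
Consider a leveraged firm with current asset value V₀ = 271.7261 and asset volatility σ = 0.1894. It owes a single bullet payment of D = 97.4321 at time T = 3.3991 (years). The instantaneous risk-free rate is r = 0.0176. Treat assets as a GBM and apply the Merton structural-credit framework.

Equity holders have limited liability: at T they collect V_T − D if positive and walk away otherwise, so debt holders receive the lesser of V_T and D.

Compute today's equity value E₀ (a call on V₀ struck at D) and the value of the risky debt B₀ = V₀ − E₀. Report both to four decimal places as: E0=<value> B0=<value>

d₁ = [ln(V₀/D) + (r + σ²/2)T] / (σ√T)
   = [ln(271.7261/97.4321) + (0.0176 + 0.5·0.1894²)·3.3991] / (0.1894·√3.3991)
   = [1.025639 + 0.120791] / 0.349190 = 3.283111
d₂ = d₁ − σ√T = 3.283111 − 0.349190 = 2.933921
N(d₁) = 0.999487,  N(d₂) = 0.998326,  e^(−rT) = 0.941930
E₀ = V₀·N(d₁) − D·e^(−rT)·N(d₂)
   = 271.7261·0.999487 − 97.4321·0.941930·0.998326 = 179.965968
B₀ = V₀ − E₀ = 271.7261 − 179.965968 = 91.760132

E0=179.9660 B0=91.7601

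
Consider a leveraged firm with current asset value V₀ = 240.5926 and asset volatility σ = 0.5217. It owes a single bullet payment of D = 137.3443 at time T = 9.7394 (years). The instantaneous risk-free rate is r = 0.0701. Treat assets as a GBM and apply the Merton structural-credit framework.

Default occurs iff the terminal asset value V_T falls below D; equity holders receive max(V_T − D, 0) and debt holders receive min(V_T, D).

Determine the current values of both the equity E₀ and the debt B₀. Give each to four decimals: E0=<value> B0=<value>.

d₁ = [ln(V₀/D) + (r + σ²/2)T] / (σ√T)
   = [ln(240.5926/137.3443) + (0.0701 + 0.5·0.5217²)·9.7394] / (0.5217·√9.7394)
   = [0.560614 + 2.008123] / 1.628122 = 1.577730
d₂ = d₁ − σ√T = 1.577730 − 1.628122 = -0.050392
N(d₁) = 0.942686,  N(d₂) = 0.479905,  e^(−rT) = 0.505235
E₀ = V₀·N(d₁) − D·e^(−rT)·N(d₂)
   = 240.5926·0.942686 − 137.3443·0.505235·0.479905 = 193.502169
B₀ = V₀ − E₀ = 240.5926 − 193.502169 = 47.090431

E0=193.5022 B0=47.0904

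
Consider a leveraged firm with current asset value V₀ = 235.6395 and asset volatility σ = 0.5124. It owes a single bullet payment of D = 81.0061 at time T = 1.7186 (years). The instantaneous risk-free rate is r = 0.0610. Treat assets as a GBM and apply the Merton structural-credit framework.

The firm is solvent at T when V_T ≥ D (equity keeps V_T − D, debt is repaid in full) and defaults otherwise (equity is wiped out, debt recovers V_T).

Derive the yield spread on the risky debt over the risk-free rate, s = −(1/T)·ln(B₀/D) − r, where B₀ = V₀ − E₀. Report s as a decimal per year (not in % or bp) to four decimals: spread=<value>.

spread=0.0111

d₁ = [ln(V₀/D) + (r + σ²/2)T] / (σ√T)
   = [ln(235.6395/81.0061) + (0.0610 + 0.5·0.5124²)·1.7186] / (0.5124·√1.7186)
   = [1.067779 + 0.330447] / 0.671733 = 2.081521
d₂ = d₁ − σ√T = 2.081521 − 0.671733 = 1.409788
N(d₁) = 0.981307,  N(d₂) = 0.920699,  e^(−rT) = 0.900473
E₀ = V₀·N(d₁) − D·e^(−rT)·N(d₂)
   = 235.6395·0.981307 − 81.0061·0.900473·0.920699 = 164.075347
B₀ = V₀ − E₀ = 235.6395 − 164.075347 = 71.564153
spread = −(1/T)·ln(B₀/D) − r = −(1/1.7186)·ln(71.564153/81.0061) − 0.0610 = 0.01111112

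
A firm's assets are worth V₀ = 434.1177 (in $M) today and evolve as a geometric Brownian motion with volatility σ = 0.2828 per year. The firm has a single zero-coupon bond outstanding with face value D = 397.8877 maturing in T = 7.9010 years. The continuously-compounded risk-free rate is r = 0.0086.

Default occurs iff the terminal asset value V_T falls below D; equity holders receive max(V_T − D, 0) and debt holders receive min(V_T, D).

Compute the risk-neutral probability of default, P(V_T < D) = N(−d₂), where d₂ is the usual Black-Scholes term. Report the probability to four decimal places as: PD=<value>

d₁ = [ln(V₀/D) + (r + σ²/2)T] / (σ√T)
   = [ln(434.1177/397.8877) + (0.0086 + 0.5·0.2828²)·7.9010] / (0.2828·√7.9010)
   = [0.087146 + 0.383893] / 0.794915 = 0.592566
d₂ = d₁ − σ√T = 0.592566 − 0.794915 = -0.202349
risk-neutral PD = N(−d₂) = N(0.202349) = 0.580178

PD=0.5802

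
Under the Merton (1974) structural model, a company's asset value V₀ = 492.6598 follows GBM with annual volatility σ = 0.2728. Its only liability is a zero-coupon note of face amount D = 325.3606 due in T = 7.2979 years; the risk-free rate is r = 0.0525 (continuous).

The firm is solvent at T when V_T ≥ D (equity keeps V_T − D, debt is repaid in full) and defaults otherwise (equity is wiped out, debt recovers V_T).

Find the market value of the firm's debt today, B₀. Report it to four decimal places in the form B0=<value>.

d₁ = [ln(V₀/D) + (r + σ²/2)T] / (σ√T)
   = [ln(492.6598/325.3606) + (0.0525 + 0.5·0.2728²)·7.2979] / (0.2728·√7.2979)
   = [0.414885 + 0.654694] / 0.736959 = 1.451341
d₂ = d₁ − σ√T = 1.451341 − 0.736959 = 0.714382
N(d₁) = 0.926658,  N(d₂) = 0.762505,  e^(−rT) = 0.681718
E₀ = V₀·N(d₁) − D·e^(−rT)·N(d₂)
   = 492.6598·0.926658 − 325.3606·0.681718·0.762505 = 287.400325
B₀ = V₀ − E₀ = 492.6598 − 287.400325 = 205.259475

B0=205.2595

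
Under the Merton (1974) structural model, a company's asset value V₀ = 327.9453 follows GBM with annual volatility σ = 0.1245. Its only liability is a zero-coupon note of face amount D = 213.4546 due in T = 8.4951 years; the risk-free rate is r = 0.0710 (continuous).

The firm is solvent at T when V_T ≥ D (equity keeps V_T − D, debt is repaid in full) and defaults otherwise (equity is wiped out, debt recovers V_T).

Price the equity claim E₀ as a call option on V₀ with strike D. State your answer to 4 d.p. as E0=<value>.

E0=211.2133

d₁ = [ln(V₀/D) + (r + σ²/2)T] / (σ√T)
   = [ln(327.9453/213.4546) + (0.0710 + 0.5·0.1245²)·8.4951] / (0.1245·√8.4951)
   = [0.429423 + 0.668990] / 0.362872 = 3.026997
d₂ = d₁ − σ√T = 3.026997 − 0.362872 = 2.664125
N(d₁) = 0.998765,  N(d₂) = 0.996141,  e^(−rT) = 0.547084
E₀ = V₀·N(d₁) − D·e^(−rT)·N(d₂)
   = 327.9453·0.998765 − 213.4546·0.547084·0.996141 = 211.213298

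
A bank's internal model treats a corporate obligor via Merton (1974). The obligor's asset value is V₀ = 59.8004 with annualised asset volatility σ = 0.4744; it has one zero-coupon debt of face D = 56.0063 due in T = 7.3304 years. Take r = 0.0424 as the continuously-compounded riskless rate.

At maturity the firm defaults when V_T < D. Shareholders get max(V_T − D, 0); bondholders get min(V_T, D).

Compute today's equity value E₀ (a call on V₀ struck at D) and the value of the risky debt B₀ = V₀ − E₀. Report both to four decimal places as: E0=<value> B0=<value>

E0=34.4267 B0=25.3737

d₁ = [ln(V₀/D) + (r + σ²/2)T] / (σ√T)
   = [ln(59.8004/56.0063) + (0.0424 + 0.5·0.4744²)·7.3304] / (0.4744·√7.3304)
   = [0.065548 + 1.135682] / 1.284424 = 0.935228
d₂ = d₁ − σ√T = 0.935228 − 1.284424 = -0.349196
N(d₁) = 0.825165,  N(d₂) = 0.363471,  e^(−rT) = 0.732854
E₀ = V₀·N(d₁) − D·e^(−rT)·N(d₂)
   = 59.8004·0.825165 − 56.0063·0.732854·0.363471 = 34.426713
B₀ = V₀ − E₀ = 59.8004 − 34.426713 = 25.373687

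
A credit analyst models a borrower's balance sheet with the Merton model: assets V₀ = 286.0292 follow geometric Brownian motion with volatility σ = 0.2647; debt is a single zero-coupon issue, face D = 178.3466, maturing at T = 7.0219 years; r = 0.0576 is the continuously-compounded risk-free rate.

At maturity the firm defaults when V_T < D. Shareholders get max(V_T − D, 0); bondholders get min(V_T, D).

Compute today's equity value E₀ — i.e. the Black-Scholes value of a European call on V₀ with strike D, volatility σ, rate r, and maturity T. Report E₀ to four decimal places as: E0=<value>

d₁ = [ln(V₀/D) + (r + σ²/2)T] / (σ√T)
   = [ln(286.0292/178.3466) + (0.0576 + 0.5·0.2647²)·7.0219] / (0.2647·√7.0219)
   = [0.472365 + 0.650460] / 0.701425 = 1.600777
d₂ = d₁ − σ√T = 1.600777 − 0.701425 = 0.899352
N(d₁) = 0.945287,  N(d₂) = 0.815767,  e^(−rT) = 0.667336
E₀ = V₀·N(d₁) − D·e^(−rT)·N(d₂)
   = 286.0292·0.945287 − 178.3466·0.667336·0.815767 = 173.289347

E0=173.2893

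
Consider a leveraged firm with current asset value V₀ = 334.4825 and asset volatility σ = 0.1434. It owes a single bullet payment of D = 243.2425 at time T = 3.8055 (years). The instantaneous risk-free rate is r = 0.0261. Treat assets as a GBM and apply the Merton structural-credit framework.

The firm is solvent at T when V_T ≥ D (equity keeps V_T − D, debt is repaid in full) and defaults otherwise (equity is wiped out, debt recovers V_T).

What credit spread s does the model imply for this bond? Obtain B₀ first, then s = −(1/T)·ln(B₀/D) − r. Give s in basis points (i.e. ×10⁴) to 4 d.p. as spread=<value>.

spread=26.8797

d₁ = [ln(V₀/D) + (r + σ²/2)T] / (σ√T)
   = [ln(334.4825/243.2425) + (0.0261 + 0.5·0.1434²)·3.8055] / (0.1434·√3.8055)
   = [0.318526 + 0.138451] / 0.279740 = 1.633574
d₂ = d₁ − σ√T = 1.633574 − 0.279740 = 1.353834
N(d₁) = 0.948826,  N(d₂) = 0.912105,  e^(−rT) = 0.905450
E₀ = V₀·N(d₁) − D·e^(−rT)·N(d₂)
   = 334.4825·0.948826 − 243.2425·0.905450·0.912105 = 116.480059
B₀ = V₀ − E₀ = 334.4825 − 116.480059 = 218.002441
spread = −(1/T)·ln(B₀/D) − r = −(1/3.8055)·ln(218.002441/243.2425) − 0.0261 = 0.00268797
in basis points: 0.00268797 × 10⁴ = 26.8797 bp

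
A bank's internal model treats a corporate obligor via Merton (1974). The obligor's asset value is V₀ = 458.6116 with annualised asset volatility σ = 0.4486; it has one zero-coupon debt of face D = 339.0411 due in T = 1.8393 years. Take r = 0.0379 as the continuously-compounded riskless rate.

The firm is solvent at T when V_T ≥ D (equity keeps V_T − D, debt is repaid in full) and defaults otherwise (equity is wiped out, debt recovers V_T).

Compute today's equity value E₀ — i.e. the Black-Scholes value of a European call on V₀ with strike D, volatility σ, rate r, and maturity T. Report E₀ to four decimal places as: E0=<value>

d₁ = [ln(V₀/D) + (r + σ²/2)T] / (σ√T)
   = [ln(458.6116/339.0411) + (0.0379 + 0.5·0.4486²)·1.8393] / (0.4486·√1.8393)
   = [0.302082 + 0.254782] / 0.608395 = 0.915300
d₂ = d₁ − σ√T = 0.915300 − 0.608395 = 0.306905
N(d₁) = 0.819983,  N(d₂) = 0.620542,  e^(−rT) = 0.932665
E₀ = V₀·N(d₁) − D·e^(−rT)·N(d₂)
   = 458.6116·0.819983 − 339.0411·0.932665·0.620542 = 179.830986

E0=179.8310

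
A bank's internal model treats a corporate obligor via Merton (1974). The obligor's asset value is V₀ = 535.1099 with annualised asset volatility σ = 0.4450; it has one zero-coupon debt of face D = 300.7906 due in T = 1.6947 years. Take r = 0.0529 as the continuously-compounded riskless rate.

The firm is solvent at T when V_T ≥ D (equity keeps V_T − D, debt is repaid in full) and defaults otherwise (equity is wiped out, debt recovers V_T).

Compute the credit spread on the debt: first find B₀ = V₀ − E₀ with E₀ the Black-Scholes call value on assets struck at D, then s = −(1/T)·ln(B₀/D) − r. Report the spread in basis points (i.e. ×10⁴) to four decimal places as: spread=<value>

spread=295.7898

d₁ = [ln(V₀/D) + (r + σ²/2)T] / (σ√T)
   = [ln(535.1099/300.7906) + (0.0529 + 0.5·0.4450²)·1.6947] / (0.4450·√1.6947)
   = [0.576058 + 0.257446] / 0.579304 = 1.438803
d₂ = d₁ − σ√T = 1.438803 − 0.579304 = 0.859499
N(d₁) = 0.924897,  N(d₂) = 0.804967,  e^(−rT) = 0.914251
E₀ = V₀·N(d₁) − D·e^(−rT)·N(d₂)
   = 535.1099·0.924897 − 300.7906·0.914251·0.804967 = 273.556827
B₀ = V₀ − E₀ = 535.1099 − 273.556827 = 261.553073
spread = −(1/T)·ln(B₀/D) − r = −(1/1.6947)·ln(261.553073/300.7906) − 0.0529 = 0.02957898
in basis points: 0.02957898 × 10⁴ = 295.7898 bp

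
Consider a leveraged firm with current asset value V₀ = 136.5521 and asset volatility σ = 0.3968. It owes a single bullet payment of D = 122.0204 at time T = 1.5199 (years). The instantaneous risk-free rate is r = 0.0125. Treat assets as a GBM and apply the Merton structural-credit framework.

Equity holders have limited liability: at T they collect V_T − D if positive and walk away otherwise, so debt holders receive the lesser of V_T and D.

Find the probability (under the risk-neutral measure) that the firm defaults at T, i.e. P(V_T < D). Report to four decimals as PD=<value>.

d₁ = [ln(V₀/D) + (r + σ²/2)T] / (σ√T)
   = [ln(136.5521/122.0204) + (0.0125 + 0.5·0.3968²)·1.5199] / (0.3968·√1.5199)
   = [0.112518 + 0.138653] / 0.489192 = 0.513441
d₂ = d₁ − σ√T = 0.513441 − 0.489192 = 0.024249
risk-neutral PD = N(−d₂) = N(-0.024249) = 0.490327

PD=0.4903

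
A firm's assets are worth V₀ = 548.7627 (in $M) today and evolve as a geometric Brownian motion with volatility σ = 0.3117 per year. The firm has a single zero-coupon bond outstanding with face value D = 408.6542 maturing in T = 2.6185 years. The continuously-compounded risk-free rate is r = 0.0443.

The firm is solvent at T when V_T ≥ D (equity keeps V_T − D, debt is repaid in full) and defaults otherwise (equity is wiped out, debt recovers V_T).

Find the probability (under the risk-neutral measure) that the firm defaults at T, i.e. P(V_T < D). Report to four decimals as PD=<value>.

PD=0.2870

d₁ = [ln(V₀/D) + (r + σ²/2)T] / (σ√T)
   = [ln(548.7627/408.6542) + (0.0443 + 0.5·0.3117²)·2.6185] / (0.3117·√2.6185)
   = [0.294797 + 0.243202] / 0.504386 = 1.066641
d₂ = d₁ − σ√T = 1.066641 − 0.504386 = 0.562255
risk-neutral PD = N(−d₂) = N(-0.562255) = 0.286971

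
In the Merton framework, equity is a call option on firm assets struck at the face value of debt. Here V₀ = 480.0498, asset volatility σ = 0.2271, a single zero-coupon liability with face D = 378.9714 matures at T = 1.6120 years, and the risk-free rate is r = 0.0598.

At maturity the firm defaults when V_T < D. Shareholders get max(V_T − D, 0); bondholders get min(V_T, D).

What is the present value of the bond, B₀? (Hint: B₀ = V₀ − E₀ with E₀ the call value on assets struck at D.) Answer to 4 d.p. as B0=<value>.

d₁ = [ln(V₀/D) + (r + σ²/2)T] / (σ√T)
   = [ln(480.0498/378.9714) + (0.0598 + 0.5·0.2271²)·1.6120] / (0.2271·√1.6120)
   = [0.236429 + 0.137967] / 0.288337 = 1.298468
d₂ = d₁ − σ√T = 1.298468 − 0.288337 = 1.010131
N(d₁) = 0.902937,  N(d₂) = 0.843784,  e^(−rT) = 0.908103
E₀ = V₀·N(d₁) − D·e^(−rT)·N(d₂)
   = 480.0498·0.902937 − 378.9714·0.908103·0.843784 = 143.070580
B₀ = V₀ − E₀ = 480.0498 − 143.070580 = 336.979220

B0=336.9792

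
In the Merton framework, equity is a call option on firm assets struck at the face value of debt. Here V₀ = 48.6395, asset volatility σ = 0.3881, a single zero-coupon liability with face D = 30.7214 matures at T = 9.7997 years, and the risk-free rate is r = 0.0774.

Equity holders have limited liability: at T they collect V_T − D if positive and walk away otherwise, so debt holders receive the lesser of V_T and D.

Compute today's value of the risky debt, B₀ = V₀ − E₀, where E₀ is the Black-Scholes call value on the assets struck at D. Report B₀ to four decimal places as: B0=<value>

d₁ = [ln(V₀/D) + (r + σ²/2)T] / (σ√T)
   = [ln(48.6395/30.7214) + (0.0774 + 0.5·0.3881²)·9.7997] / (0.3881·√9.7997)
   = [0.459476 + 1.496520] / 1.214927 = 1.609971
d₂ = d₁ − σ√T = 1.609971 − 1.214927 = 0.395044
N(d₁) = 0.946298,  N(d₂) = 0.653595,  e^(−rT) = 0.468370
E₀ = V₀·N(d₁) − D·e^(−rT)·N(d₂)
   = 48.6395·0.946298 − 30.7214·0.468370·0.653595 = 36.622892
B₀ = V₀ − E₀ = 48.6395 − 36.622892 = 12.016608

B0=12.0166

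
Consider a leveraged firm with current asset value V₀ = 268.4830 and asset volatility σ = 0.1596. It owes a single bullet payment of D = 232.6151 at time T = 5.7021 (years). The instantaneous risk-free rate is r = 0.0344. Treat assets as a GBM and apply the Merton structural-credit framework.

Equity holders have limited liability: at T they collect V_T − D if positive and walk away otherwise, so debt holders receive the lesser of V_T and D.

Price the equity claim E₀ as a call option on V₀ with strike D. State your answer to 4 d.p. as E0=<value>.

d₁ = [ln(V₀/D) + (r + σ²/2)T] / (σ√T)
   = [ln(268.4830/232.6151) + (0.0344 + 0.5·0.1596²)·5.7021] / (0.1596·√5.7021)
   = [0.143402 + 0.268775] / 0.381110 = 1.081517
d₂ = d₁ − σ√T = 1.081517 − 0.381110 = 0.700408
N(d₁) = 0.860267,  N(d₂) = 0.758164,  e^(−rT) = 0.821887
E₀ = V₀·N(d₁) − D·e^(−rT)·N(d₂)
   = 268.4830·0.860267 − 232.6151·0.821887·0.758164 = 86.018679

E0=86.0187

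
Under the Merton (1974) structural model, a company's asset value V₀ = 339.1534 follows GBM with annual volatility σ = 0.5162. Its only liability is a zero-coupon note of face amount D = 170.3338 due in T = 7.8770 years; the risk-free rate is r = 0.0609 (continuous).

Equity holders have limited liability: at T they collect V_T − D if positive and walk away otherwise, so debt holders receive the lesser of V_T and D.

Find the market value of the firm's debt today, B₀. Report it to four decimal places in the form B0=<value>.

B0=77.4976

d₁ = [ln(V₀/D) + (r + σ²/2)T] / (σ√T)
   = [ln(339.1534/170.3338) + (0.0609 + 0.5·0.5162²)·7.8770] / (0.5162·√7.8770)
   = [0.688692 + 1.529172] / 1.448767 = 1.530864
d₂ = d₁ − σ√T = 1.530864 − 1.448767 = 0.082097
N(d₁) = 0.937098,  N(d₂) = 0.532715,  e^(−rT) = 0.618963
E₀ = V₀·N(d₁) − D·e^(−rT)·N(d₂)
   = 339.1534·0.937098 − 170.3338·0.618963·0.532715 = 261.655762
B₀ = V₀ − E₀ = 339.1534 − 261.655762 = 77.497638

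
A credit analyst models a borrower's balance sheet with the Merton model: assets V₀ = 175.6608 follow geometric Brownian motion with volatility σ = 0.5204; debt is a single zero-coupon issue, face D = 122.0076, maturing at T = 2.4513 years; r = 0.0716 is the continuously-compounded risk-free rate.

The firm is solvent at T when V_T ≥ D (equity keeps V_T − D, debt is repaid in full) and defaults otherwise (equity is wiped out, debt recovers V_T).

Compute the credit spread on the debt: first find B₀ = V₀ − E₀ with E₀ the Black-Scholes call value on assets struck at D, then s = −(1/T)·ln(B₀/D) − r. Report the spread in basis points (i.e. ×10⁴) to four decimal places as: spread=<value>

spread=687.4086

d₁ = [ln(V₀/D) + (r + σ²/2)T] / (σ√T)
   = [ln(175.6608/122.0076) + (0.0716 + 0.5·0.5204²)·2.4513] / (0.5204·√2.4513)
   = [0.364472 + 0.507439] / 0.814771 = 1.070130
d₂ = d₁ − σ√T = 1.070130 − 0.814771 = 0.255359
N(d₁) = 0.857719,  N(d₂) = 0.600777,  e^(−rT) = 0.839026
E₀ = V₀·N(d₁) − D·e^(−rT)·N(d₂)
   = 175.6608·0.857719 − 122.0076·0.839026·0.600777 = 89.167600
B₀ = V₀ − E₀ = 175.6608 − 89.167600 = 86.493200
spread = −(1/T)·ln(B₀/D) − r = −(1/2.4513)·ln(86.493200/122.0076) − 0.0716 = 0.06874086
in basis points: 0.06874086 × 10⁴ = 687.4086 bp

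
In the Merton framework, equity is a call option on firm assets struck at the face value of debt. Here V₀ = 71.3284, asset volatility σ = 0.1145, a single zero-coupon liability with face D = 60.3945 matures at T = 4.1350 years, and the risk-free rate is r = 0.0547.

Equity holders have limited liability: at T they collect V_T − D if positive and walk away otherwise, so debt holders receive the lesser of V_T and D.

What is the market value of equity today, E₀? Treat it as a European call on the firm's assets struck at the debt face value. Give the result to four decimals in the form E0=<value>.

d₁ = [ln(V₀/D) + (r + σ²/2)T] / (σ√T)
   = [ln(71.3284/60.3945) + (0.0547 + 0.5·0.1145²)·4.1350] / (0.1145·√4.1350)
   = [0.166397 + 0.253290] / 0.232832 = 1.802527
d₂ = d₁ − σ√T = 1.802527 − 0.232832 = 1.569694
N(d₁) = 0.964269,  N(d₂) = 0.941757,  e^(−rT) = 0.797571
E₀ = V₀·N(d₁) − D·e^(−rT)·N(d₂)
   = 71.3284·0.964269 − 60.3945·0.797571·0.941757 = 23.416353

E0=23.4164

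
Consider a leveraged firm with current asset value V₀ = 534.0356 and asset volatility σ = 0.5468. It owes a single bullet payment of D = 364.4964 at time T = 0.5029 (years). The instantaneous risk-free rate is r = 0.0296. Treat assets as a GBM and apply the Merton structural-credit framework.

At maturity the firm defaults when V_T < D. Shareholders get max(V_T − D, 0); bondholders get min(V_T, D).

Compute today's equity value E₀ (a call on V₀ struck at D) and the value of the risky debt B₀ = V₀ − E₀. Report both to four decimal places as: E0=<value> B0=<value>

E0=188.2925 B0=345.7431

d₁ = [ln(V₀/D) + (r + σ²/2)T] / (σ√T)
   = [ln(534.0356/364.4964) + (0.0296 + 0.5·0.5468²)·0.5029] / (0.5468·√0.5029)
   = [0.381946 + 0.090067] / 0.387766 = 1.217263
d₂ = d₁ − σ√T = 1.217263 − 0.387766 = 0.829497
N(d₁) = 0.888248,  N(d₂) = 0.796588,  e^(−rT) = 0.985224
E₀ = V₀·N(d₁) − D·e^(−rT)·N(d₂)
   = 534.0356·0.888248 − 364.4964·0.985224·0.796588 = 188.292521
B₀ = V₀ − E₀ = 534.0356 − 188.292521 = 345.743079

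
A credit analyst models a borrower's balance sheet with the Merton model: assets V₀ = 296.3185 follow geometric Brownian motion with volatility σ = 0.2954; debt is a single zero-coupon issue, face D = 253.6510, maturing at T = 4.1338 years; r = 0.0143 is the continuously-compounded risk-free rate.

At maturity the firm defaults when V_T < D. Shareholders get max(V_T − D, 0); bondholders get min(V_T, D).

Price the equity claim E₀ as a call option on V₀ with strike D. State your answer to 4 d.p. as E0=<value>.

d₁ = [ln(V₀/D) + (r + σ²/2)T] / (σ√T)
   = [ln(296.3185/253.6510) + (0.0143 + 0.5·0.2954²)·4.1338] / (0.2954·√4.1338)
   = [0.155476 + 0.239473] / 0.600600 = 0.657591
d₂ = d₁ − σ√T = 0.657591 − 0.600600 = 0.056991
N(d₁) = 0.744599,  N(d₂) = 0.522724,  e^(−rT) = 0.942600
E₀ = V₀·N(d₁) − D·e^(−rT)·N(d₂)
   = 296.3185·0.744599 − 253.6510·0.942600·0.522724 = 95.659819

E0=95.6598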